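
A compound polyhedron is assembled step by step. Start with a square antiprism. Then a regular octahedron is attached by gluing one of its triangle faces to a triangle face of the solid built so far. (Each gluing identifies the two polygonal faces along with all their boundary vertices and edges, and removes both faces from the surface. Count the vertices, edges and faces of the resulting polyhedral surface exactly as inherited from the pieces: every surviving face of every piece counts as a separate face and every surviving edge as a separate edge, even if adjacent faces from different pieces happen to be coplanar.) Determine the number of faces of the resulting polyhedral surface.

16

A square antiprism: V=8, E=16, F=10.
Attach a regular octahedron (V=6, E=12, F=8) along a 3-gon: merge 3 vertices and 3 edges, delete both glued faces → V=11, E=25, F=16.
Check: V − E + F = 11 − 25 + 16 = 2.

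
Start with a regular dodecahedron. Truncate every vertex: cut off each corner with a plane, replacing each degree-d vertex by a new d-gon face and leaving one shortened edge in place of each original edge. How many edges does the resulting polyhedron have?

The base solid has V = 20, E = 30, F = 12.
Truncation replaces each original edge-end by a new vertex, so V′ = 2E = 60.
Each original edge survives, and each old vertex of degree d contributes d new edges; summing degrees gives Σd = 2E, so E′ = E + 2E = 3E = 90.
Each original face survives and each original vertex becomes one new face: F′ = F + V = 32.

90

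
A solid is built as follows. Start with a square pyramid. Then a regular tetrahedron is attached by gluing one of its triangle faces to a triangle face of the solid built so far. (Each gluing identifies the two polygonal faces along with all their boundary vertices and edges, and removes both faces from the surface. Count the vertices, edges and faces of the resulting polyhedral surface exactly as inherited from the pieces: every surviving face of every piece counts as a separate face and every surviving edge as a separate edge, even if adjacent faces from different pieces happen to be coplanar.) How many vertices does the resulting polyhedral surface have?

A square pyramid: V=5, E=8, F=5.
Attach a regular tetrahedron (V=4, E=6, F=4) along a 3-gon: merge 3 vertices and 3 edges, delete both glued faces → V=6, E=11, F=7.
Check: V − E + F = 6 − 11 + 7 = 2.

6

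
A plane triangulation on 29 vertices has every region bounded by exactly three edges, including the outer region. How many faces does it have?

54

In a plane triangulation 3F = 2E and V − E + F = 2, so F = 2V − 4 = 2·29 − 4 = 54.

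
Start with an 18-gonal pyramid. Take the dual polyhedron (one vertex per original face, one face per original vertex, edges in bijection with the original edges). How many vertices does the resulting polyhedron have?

The base solid has V = 19, E = 36, F = 19.
The dual swaps V and F and preserves E: V′ = F = 19, E′ = E = 36, F′ = V = 19.

19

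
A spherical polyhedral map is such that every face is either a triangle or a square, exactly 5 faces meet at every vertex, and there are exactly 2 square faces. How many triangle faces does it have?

24

Let x be the number of triangles; then F = 2 + x.
Edge–face incidences: 2E = 4·2 + 3·x = 8 + 3x.
Every vertex has degree 5, so 5V = 2E.
Euler: V − E + F = 2 ⇒ (2E)/5 − E + (2 + x) = 2.
Multiply by 10: 2·(2E) − 5·(2E) + 10·(2 + x) = 20, i.e. 20 + 10x − 3·(8 + 3x) = 20.
Collecting terms: x − 4 = 20, so x = 24.
Then 2E = 8 + 3·24 = 80, so E = 40, V = 2E/5 = 16, F = 2 + 24 = 26.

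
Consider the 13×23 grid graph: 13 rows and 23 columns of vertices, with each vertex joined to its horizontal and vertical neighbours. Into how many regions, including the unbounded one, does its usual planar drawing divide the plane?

The grid has V = 13·23 = 299 vertices and E = 13·22 + 23·12 = 562 edges.
F = 2 − V + E = 2 − 299 + 562 = 265.

265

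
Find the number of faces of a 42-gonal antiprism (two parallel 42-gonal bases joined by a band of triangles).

An antiprism on an n-gon has two n-gon caps and 2n triangles: V = 2·42 = 84, E = 4·42 = 168, F = 2·42 + 2 = 86.

86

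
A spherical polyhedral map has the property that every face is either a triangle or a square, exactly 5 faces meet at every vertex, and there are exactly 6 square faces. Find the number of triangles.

Let x be the number of triangles; then F = 6 + x.
Edge–face incidences: 2E = 4·6 + 3·x = 24 + 3x.
Every vertex has degree 5, so 5V = 2E.
Euler: V − E + F = 2 ⇒ (2E)/5 − E + (6 + x) = 2.
Multiply by 10: 2·(2E) − 5·(2E) + 10·(6 + x) = 20, i.e. 60 + 10x − 3·(24 + 3x) = 20.
Collecting terms: x − 12 = 20, so x = 32.
Then 2E = 24 + 3·32 = 120, so E = 60, V = 2E/5 = 24, F = 6 + 32 = 38.

32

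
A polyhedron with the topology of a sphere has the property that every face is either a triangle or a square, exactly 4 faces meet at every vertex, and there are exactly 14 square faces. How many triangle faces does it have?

Let x be the number of triangles; then F = 14 + x.
Edge–face incidences: 2E = 4·14 + 3·x = 56 + 3x.
Every vertex has degree 4, so 4V = 2E.
Euler: V − E + F = 2 ⇒ (2E)/4 − E + (14 + x) = 2.
Multiply by 8: 2·(2E) − 4·(2E) + 8·(14 + x) = 16, i.e. 112 + 8x − 2·(56 + 3x) = 16.
Collecting terms: 2x = 16, so x = 8.
Then 2E = 56 + 3·8 = 80, so E = 40, V = 2E/4 = 20, F = 14 + 8 = 22.

8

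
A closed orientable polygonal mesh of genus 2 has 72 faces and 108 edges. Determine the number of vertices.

For a closed orientable surface of genus 2, χ = 2 − 2·2 = -2.
V = -2 + E − F = -2 + 108 − 72 = 34.

34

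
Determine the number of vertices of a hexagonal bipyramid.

8

A bipyramid over an n-gon has 2n triangular faces and n + 2 vertices: V = 6 + 2 = 8, E = 3·6 = 18, F = 2·6 = 12.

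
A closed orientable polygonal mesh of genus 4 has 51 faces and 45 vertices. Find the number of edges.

For a closed orientable surface of genus 4, χ = 2 − 2·4 = -6.
E = V + F − (-6) = 45 + 51 − (-6) = 102.

102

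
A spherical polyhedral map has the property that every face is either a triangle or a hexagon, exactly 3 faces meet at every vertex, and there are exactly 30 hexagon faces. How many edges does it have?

96

Let x be the number of triangles; then F = 30 + x.
Edge–face incidences: 2E = 6·30 + 3·x = 180 + 3x.
Every vertex has degree 3, so 3V = 2E.
Euler: V − E + F = 2 ⇒ (2E)/3 − E + (30 + x) = 2.
Multiply by 6: 2·(2E) − 3·(2E) + 6·(30 + x) = 12, i.e. 180 + 6x − (180 + 3x) = 12.
Collecting terms: 3x = 12, so x = 4.
Then 2E = 180 + 3·4 = 192, so E = 96, V = 2E/3 = 64, F = 30 + 4 = 34.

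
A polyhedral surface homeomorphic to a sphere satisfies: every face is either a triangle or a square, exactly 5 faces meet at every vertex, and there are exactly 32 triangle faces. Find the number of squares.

6

Let x be the number of squares; then F = 32 + x.
Edge–face incidences: 2E = 3·32 + 4·x = 96 + 4x.
Every vertex has degree 5, so 5V = 2E.
Euler: V − E + F = 2 ⇒ (2E)/5 − E + (32 + x) = 2.
Multiply by 10: 2·(2E) − 5·(2E) + 10·(32 + x) = 20, i.e. 320 + 10x − 3·(96 + 4x) = 20.
Collecting terms: −2x + 32 = 20, so −2x = −12, so x = 6.
Then 2E = 96 + 4·6 = 120, so E = 60, V = 2E/5 = 24, F = 32 + 6 = 38.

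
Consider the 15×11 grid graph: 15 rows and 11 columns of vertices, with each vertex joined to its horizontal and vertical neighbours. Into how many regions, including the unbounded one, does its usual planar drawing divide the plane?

The grid has V = 15·11 = 165 vertices and E = 15·10 + 11·14 = 304 edges.
F = 2 − V + E = 2 − 165 + 304 = 141.

141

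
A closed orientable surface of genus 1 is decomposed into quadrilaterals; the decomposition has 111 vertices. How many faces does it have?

111

χ = 2 − 2·1 = 0, and every face is a square so 4F = 2E.
V − E + F = 0 with E = 4F/2 gives 111 − (4/2 − 1)·F = 0, so F = 111 and E = 222.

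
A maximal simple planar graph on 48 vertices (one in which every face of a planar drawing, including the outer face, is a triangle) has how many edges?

In a plane triangulation 3F = 2E and V − E + F = 2, so E = 3V − 6 = 3·48 − 6 = 138.

138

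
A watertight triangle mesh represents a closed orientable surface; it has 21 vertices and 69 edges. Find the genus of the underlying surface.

2

Every face is a triangle and each edge borders two faces, so 3F = 2·69, giving F = 46.
χ = V − E + F = 21 − 69 + 46 = -2.
For a closed orientable surface χ = 2 − 2g, so g = (2 − (-2))/2 = 2.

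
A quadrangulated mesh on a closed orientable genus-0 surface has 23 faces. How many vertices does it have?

χ = 2 − 2·0 = 2, and every face is a square so 4F = 2E.
E = 4·23/2 = 46. Then V = 2 + E − F = 2 + 46 − 23 = 25.

25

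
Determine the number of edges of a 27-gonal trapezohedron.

108

The n-trapezohedron (dual of the n-antiprism) has V = 2·27 + 2 = 56, E = 4·27 = 108, F = 2·27 = 54.
Check: V − E + F = 56 − 108 + 54 = 2.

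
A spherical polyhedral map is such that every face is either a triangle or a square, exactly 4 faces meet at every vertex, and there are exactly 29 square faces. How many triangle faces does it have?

Let x be the number of triangles; then F = 29 + x.
Edge–face incidences: 2E = 4·29 + 3·x = 116 + 3x.
Every vertex has degree 4, so 4V = 2E.
Euler: V − E + F = 2 ⇒ (2E)/4 − E + (29 + x) = 2.
Multiply by 8: 2·(2E) − 4·(2E) + 8·(29 + x) = 16, i.e. 232 + 8x − 2·(116 + 3x) = 16.
Collecting terms: 2x = 16, so x = 8.
Then 2E = 116 + 3·8 = 140, so E = 70, V = 2E/4 = 35, F = 29 + 8 = 37.

8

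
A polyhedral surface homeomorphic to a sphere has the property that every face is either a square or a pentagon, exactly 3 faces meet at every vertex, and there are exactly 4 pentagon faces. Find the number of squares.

4

Let x be the number of squares; then F = 4 + x.
Edge–face incidences: 2E = 5·4 + 4·x = 20 + 4x.
Every vertex has degree 3, so 3V = 2E.
Euler: V − E + F = 2 ⇒ (2E)/3 − E + (4 + x) = 2.
Multiply by 6: 2·(2E) − 3·(2E) + 6·(4 + x) = 12, i.e. 24 + 6x − (20 + 4x) = 12.
Collecting terms: 2x + 4 = 12, so 2x = 8, so x = 4.
Then 2E = 20 + 4·4 = 36, so E = 18, V = 2E/3 = 12, F = 4 + 4 = 8.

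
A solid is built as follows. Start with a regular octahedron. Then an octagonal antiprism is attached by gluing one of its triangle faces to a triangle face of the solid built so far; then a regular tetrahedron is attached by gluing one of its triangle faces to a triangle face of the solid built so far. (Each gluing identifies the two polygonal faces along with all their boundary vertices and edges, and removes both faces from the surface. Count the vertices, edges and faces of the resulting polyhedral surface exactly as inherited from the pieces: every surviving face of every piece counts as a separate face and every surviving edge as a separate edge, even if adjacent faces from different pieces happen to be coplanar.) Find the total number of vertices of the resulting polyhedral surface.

A regular octahedron: V=6, E=12, F=8.
Attach an octagonal antiprism (V=16, E=32, F=18) along a 3-gon: merge 3 vertices and 3 edges, delete both glued faces → V=19, E=41, F=24.
Attach a regular tetrahedron (V=4, E=6, F=4) along a 3-gon: merge 3 vertices and 3 edges, delete both glued faces → V=20, E=44, F=26.
Check: V − E + F = 20 − 44 + 26 = 2.

20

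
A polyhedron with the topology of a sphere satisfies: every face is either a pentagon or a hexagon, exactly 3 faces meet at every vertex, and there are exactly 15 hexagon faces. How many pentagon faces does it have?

Let x be the number of pentagons; then F = 15 + x.
Edge–face incidences: 2E = 6·15 + 5·x = 90 + 5x.
Every vertex has degree 3, so 3V = 2E.
Euler: V − E + F = 2 ⇒ (2E)/3 − E + (15 + x) = 2.
Multiply by 6: 2·(2E) − 3·(2E) + 6·(15 + x) = 12, i.e. 90 + 6x − (90 + 5x) = 12.
Collecting terms: x = 12.
Then 2E = 90 + 5·12 = 150, so E = 75, V = 2E/3 = 50, F = 15 + 12 = 27.

12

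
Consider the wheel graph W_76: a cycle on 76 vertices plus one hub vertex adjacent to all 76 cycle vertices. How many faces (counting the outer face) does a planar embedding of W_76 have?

77

W_76 has V = 76 + 1 = 77 vertices and E = 2·76 = 152 edges.
By Euler's formula F = 2 − V + E = 2 − 77 + 152 = 77.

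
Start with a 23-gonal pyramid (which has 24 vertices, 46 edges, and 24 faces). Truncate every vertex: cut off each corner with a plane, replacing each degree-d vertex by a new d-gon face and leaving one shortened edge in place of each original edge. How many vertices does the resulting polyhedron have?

92

Truncation replaces each original edge-end by a new vertex, so V′ = 2E = 92.
Each original edge survives, and each old vertex of degree d contributes d new edges; summing degrees gives Σd = 2E, so E′ = E + 2E = 3E = 138.
Each original face survives and each original vertex becomes one new face: F′ = F + V = 48.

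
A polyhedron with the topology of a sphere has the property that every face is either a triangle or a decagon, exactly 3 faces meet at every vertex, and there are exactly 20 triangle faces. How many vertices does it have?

60

Let x be the number of decagons; then F = 20 + x.
Edge–face incidences: 2E = 3·20 + 10·x = 60 + 10x.
Every vertex has degree 3, so 3V = 2E.
Euler: V − E + F = 2 ⇒ (2E)/3 − E + (20 + x) = 2.
Multiply by 6: 2·(2E) − 3·(2E) + 6·(20 + x) = 12, i.e. 120 + 6x − (60 + 10x) = 12.
Collecting terms: −4x + 60 = 12, so −4x = −48, so x = 12.
Then 2E = 60 + 10·12 = 180, so E = 90, V = 2E/3 = 60, F = 20 + 12 = 32.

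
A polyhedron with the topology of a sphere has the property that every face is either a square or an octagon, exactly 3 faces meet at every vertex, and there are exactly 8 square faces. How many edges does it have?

Let x be the number of octagons; then F = 8 + x.
Edge–face incidences: 2E = 4·8 + 8·x = 32 + 8x.
Every vertex has degree 3, so 3V = 2E.
Euler: V − E + F = 2 ⇒ (2E)/3 − E + (8 + x) = 2.
Multiply by 6: 2·(2E) − 3·(2E) + 6·(8 + x) = 12, i.e. 48 + 6x − (32 + 8x) = 12.
Collecting terms: −2x + 16 = 12, so −2x = −4, so x = 2.
Then 2E = 32 + 8·2 = 48, so E = 24, V = 2E/3 = 16, F = 8 + 2 = 10.

24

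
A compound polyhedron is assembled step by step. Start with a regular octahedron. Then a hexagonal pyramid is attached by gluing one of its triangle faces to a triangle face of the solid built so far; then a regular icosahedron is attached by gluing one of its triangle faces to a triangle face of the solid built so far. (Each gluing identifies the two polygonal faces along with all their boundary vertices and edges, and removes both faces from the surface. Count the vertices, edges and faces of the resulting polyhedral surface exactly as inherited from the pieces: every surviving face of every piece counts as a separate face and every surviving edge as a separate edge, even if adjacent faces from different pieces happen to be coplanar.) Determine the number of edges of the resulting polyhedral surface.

A regular octahedron: V=6, E=12, F=8.
Attach a hexagonal pyramid (V=7, E=12, F=7) along a 3-gon: merge 3 vertices and 3 edges, delete both glued faces → V=10, E=21, F=13.
Attach a regular icosahedron (V=12, E=30, F=20) along a 3-gon: merge 3 vertices and 3 edges, delete both glued faces → V=19, E=48, F=31.
Check: V − E + F = 19 − 48 + 31 = 2.

48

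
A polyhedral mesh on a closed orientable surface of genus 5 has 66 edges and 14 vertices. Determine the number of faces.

44

For a closed orientable surface of genus 5, χ = 2 − 2·5 = -8.
F = -8 − V + E = -8 − 14 + 66 = 44.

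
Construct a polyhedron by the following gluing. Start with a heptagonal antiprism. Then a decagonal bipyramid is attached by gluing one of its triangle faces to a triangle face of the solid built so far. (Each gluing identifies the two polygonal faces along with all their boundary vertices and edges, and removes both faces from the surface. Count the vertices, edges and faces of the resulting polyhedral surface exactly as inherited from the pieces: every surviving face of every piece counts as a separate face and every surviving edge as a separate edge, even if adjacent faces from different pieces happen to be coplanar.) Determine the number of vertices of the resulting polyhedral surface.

A heptagonal antiprism: V=14, E=28, F=16.
Attach a decagonal bipyramid (V=12, E=30, F=20) along a 3-gon: merge 3 vertices and 3 edges, delete both glued faces → V=23, E=55, F=34.
Check: V − E + F = 23 − 55 + 34 = 2.

23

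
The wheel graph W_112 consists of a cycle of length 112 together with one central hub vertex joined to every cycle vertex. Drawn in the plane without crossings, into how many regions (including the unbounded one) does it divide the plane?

W_112 has V = 112 + 1 = 113 vertices and E = 2·112 = 224 edges.
By Euler's formula F = 2 − V + E = 2 − 113 + 224 = 113.

113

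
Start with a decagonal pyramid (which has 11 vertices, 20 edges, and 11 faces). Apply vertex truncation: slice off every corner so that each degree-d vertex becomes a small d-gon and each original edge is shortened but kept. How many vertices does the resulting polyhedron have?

40

Truncation replaces each original edge-end by a new vertex, so V′ = 2E = 40.
Each original edge survives, and each old vertex of degree d contributes d new edges; summing degrees gives Σd = 2E, so E′ = E + 2E = 3E = 60.
Each original face survives and each original vertex becomes one new face: F′ = F + V = 22.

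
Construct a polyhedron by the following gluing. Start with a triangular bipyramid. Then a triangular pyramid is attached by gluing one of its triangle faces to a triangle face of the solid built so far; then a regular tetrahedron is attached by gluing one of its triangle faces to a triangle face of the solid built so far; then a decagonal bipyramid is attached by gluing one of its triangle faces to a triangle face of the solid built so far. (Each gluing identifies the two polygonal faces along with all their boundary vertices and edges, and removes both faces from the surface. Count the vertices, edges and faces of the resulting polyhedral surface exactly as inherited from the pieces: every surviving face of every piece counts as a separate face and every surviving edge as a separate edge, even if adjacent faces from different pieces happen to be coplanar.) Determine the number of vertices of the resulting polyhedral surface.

A triangular bipyramid: V=5, E=9, F=6.
Attach a triangular pyramid (V=4, E=6, F=4) along a 3-gon: merge 3 vertices and 3 edges, delete both glued faces → V=6, E=12, F=8.
Attach a regular tetrahedron (V=4, E=6, F=4) along a 3-gon: merge 3 vertices and 3 edges, delete both glued faces → V=7, E=15, F=10.
Attach a decagonal bipyramid (V=12, E=30, F=20) along a 3-gon: merge 3 vertices and 3 edges, delete both glued faces → V=16, E=42, F=28.
Check: V − E + F = 16 − 42 + 28 = 2.

16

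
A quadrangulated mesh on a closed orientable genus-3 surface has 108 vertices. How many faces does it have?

112

χ = 2 − 2·3 = -4, and every face is a square so 4F = 2E.
V − E + F = -4 with E = 4F/2 gives 108 − (4/2 − 1)·F = -4, so F = 112 and E = 224.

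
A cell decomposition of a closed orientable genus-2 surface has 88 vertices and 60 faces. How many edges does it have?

For a closed orientable surface of genus 2, χ = 2 − 2·2 = -2.
E = V + F − (-2) = 88 + 60 − (-2) = 150.

150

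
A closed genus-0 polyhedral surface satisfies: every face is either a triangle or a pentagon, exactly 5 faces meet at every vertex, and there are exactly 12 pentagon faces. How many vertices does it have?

60

Let x be the number of triangles; then F = 12 + x.
Edge–face incidences: 2E = 5·12 + 3·x = 60 + 3x.
Every vertex has degree 5, so 5V = 2E.
Euler: V − E + F = 2 ⇒ (2E)/5 − E + (12 + x) = 2.
Multiply by 10: 2·(2E) − 5·(2E) + 10·(12 + x) = 20, i.e. 120 + 10x − 3·(60 + 3x) = 20.
Collecting terms: x − 60 = 20, so x = 80.
Then 2E = 60 + 3·80 = 300, so E = 150, V = 2E/5 = 60, F = 12 + 80 = 92.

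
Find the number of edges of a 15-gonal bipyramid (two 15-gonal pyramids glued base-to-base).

A bipyramid over an n-gon has 2n triangular faces and n + 2 vertices: V = 15 + 2 = 17, E = 3·15 = 45, F = 2·15 = 30.

45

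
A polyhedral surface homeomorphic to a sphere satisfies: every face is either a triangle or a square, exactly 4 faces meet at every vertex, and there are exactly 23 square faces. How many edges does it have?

Let x be the number of triangles; then F = 23 + x.
Edge–face incidences: 2E = 4·23 + 3·x = 92 + 3x.
Every vertex has degree 4, so 4V = 2E.
Euler: V − E + F = 2 ⇒ (2E)/4 − E + (23 + x) = 2.
Multiply by 8: 2·(2E) − 4·(2E) + 8·(23 + x) = 16, i.e. 184 + 8x − 2·(92 + 3x) = 16.
Collecting terms: 2x = 16, so x = 8.
Then 2E = 92 + 3·8 = 116, so E = 58, V = 2E/4 = 29, F = 23 + 8 = 31.

58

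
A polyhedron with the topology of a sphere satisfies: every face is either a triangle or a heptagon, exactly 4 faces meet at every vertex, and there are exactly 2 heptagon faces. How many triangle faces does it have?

Let x be the number of triangles; then F = 2 + x.
Edge–face incidences: 2E = 7·2 + 3·x = 14 + 3x.
Every vertex has degree 4, so 4V = 2E.
Euler: V − E + F = 2 ⇒ (2E)/4 − E + (2 + x) = 2.
Multiply by 8: 2·(2E) − 4·(2E) + 8·(2 + x) = 16, i.e. 16 + 8x − 2·(14 + 3x) = 16.
Collecting terms: 2x − 12 = 16, so 2x = 28, so x = 14.
Then 2E = 14 + 3·14 = 56, so E = 28, V = 2E/4 = 14, F = 2 + 14 = 16.

14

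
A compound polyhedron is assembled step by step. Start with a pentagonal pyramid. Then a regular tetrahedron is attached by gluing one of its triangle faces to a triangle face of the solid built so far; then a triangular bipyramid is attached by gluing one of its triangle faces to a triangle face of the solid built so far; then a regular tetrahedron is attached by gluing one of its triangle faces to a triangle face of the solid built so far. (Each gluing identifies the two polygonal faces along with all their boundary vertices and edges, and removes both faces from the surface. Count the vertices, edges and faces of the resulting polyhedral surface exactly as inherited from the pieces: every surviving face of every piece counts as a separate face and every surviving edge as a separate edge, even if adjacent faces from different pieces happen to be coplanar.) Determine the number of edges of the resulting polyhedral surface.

22

A pentagonal pyramid: V=6, E=10, F=6.
Attach a regular tetrahedron (V=4, E=6, F=4) along a 3-gon: merge 3 vertices and 3 edges, delete both glued faces → V=7, E=13, F=8.
Attach a triangular bipyramid (V=5, E=9, F=6) along a 3-gon: merge 3 vertices and 3 edges, delete both glued faces → V=9, E=19, F=12.
Attach a regular tetrahedron (V=4, E=6, F=4) along a 3-gon: merge 3 vertices and 3 edges, delete both glued faces → V=10, E=22, F=14.
Check: V − E + F = 10 − 22 + 14 = 2.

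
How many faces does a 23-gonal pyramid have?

24

A pyramid on an n-gon base has one n-gon and n triangles: V = 23 + 1 = 24, E = 2·23 = 46, F = 23 + 1 = 24.
Check: V − E + F = 24 − 46 + 24 = 2.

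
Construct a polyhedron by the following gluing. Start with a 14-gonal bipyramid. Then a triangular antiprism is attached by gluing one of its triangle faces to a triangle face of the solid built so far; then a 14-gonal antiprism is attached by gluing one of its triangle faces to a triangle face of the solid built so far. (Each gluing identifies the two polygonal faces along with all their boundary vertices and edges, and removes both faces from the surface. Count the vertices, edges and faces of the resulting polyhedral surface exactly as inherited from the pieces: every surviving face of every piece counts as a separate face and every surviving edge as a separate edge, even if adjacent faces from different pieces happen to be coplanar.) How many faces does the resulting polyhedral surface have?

A 14-gonal bipyramid: V=16, E=42, F=28.
Attach a triangular antiprism (V=6, E=12, F=8) along a 3-gon: merge 3 vertices and 3 edges, delete both glued faces → V=19, E=51, F=34.
Attach a 14-gonal antiprism (V=28, E=56, F=30) along a 3-gon: merge 3 vertices and 3 edges, delete both glued faces → V=44, E=104, F=62.
Check: V − E + F = 44 − 104 + 62 = 2.

62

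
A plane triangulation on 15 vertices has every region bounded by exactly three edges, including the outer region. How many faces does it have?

In a plane triangulation 3F = 2E and V − E + F = 2, so F = 2V − 4 = 2·15 − 4 = 26.

26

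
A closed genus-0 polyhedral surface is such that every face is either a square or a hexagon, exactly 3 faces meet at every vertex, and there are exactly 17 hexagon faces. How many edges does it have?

Let x be the number of squares; then F = 17 + x.
Edge–face incidences: 2E = 6·17 + 4·x = 102 + 4x.
Every vertex has degree 3, so 3V = 2E.
Euler: V − E + F = 2 ⇒ (2E)/3 − E + (17 + x) = 2.
Multiply by 6: 2·(2E) − 3·(2E) + 6·(17 + x) = 12, i.e. 102 + 6x − (102 + 4x) = 12.
Collecting terms: 2x = 12, so x = 6.
Then 2E = 102 + 4·6 = 126, so E = 63, V = 2E/3 = 42, F = 17 + 6 = 23.

63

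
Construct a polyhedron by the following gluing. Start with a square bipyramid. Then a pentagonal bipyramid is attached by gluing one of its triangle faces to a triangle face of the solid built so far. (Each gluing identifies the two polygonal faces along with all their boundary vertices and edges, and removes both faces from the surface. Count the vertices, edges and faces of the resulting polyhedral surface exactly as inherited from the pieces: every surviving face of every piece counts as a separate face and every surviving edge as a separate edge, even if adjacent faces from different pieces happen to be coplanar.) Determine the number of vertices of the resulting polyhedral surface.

A square bipyramid: V=6, E=12, F=8.
Attach a pentagonal bipyramid (V=7, E=15, F=10) along a 3-gon: merge 3 vertices and 3 edges, delete both glued faces → V=10, E=24, F=16.
Check: V − E + F = 10 − 24 + 16 = 2.

10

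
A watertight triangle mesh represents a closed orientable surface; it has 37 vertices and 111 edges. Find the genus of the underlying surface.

Every face is a triangle and each edge borders two faces, so 3F = 2·111, giving F = 74.
χ = V − E + F = 37 − 111 + 74 = 0.
For a closed orientable surface χ = 2 − 2g, so g = (2 − (0))/2 = 1.

1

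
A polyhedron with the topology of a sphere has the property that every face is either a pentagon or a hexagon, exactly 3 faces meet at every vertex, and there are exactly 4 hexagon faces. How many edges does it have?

Let x be the number of pentagons; then F = 4 + x.
Edge–face incidences: 2E = 6·4 + 5·x = 24 + 5x.
Every vertex has degree 3, so 3V = 2E.
Euler: V − E + F = 2 ⇒ (2E)/3 − E + (4 + x) = 2.
Multiply by 6: 2·(2E) − 3·(2E) + 6·(4 + x) = 12, i.e. 24 + 6x − (24 + 5x) = 12.
Collecting terms: x = 12.
Then 2E = 24 + 5·12 = 84, so E = 42, V = 2E/3 = 28, F = 4 + 12 = 16.

42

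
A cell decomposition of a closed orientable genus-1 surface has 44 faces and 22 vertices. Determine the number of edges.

66

For a closed orientable surface of genus 1, χ = 2 − 2·1 = 0.
E = V + F − (0) = 22 + 44 − (0) = 66.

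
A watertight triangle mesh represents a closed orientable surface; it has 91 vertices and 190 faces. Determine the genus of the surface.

Every face is a triangle, so 2E = 3·190 = 570, giving E = 285.
χ = V − E + F = 91 − 285 + 190 = -4.
For a closed orientable surface χ = 2 − 2g, so g = (2 − (-4))/2 = 3.

3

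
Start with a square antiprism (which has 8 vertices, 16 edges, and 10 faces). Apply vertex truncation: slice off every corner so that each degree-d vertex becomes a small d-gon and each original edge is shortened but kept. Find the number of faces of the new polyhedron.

Truncation replaces each original edge-end by a new vertex, so V′ = 2E = 32.
Each original edge survives, and each old vertex of degree d contributes d new edges; summing degrees gives Σd = 2E, so E′ = E + 2E = 3E = 48.
Each original face survives and each original vertex becomes one new face: F′ = F + V = 18.

18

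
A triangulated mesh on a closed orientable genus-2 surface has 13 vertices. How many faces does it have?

30

χ = 2 − 2·2 = -2, and every face is a triangle so 3F = 2E.
V − E + F = -2 with E = 3F/2 gives 13 − (3/2 − 1)·F = -2, so F = 30 and E = 45.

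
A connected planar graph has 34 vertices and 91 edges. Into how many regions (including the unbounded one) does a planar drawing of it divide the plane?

Euler's formula for a connected plane graph: V − E + F = 2, so F = 2 − 34 + 91 = 59.

59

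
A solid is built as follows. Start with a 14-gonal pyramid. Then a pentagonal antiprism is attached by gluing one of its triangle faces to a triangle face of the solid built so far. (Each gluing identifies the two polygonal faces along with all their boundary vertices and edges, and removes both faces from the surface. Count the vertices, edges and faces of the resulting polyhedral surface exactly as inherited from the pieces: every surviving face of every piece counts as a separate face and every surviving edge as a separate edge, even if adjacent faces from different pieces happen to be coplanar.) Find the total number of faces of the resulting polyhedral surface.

A 14-gonal pyramid: V=15, E=28, F=15.
Attach a pentagonal antiprism (V=10, E=20, F=12) along a 3-gon: merge 3 vertices and 3 edges, delete both glued faces → V=22, E=45, F=25.
Check: V − E + F = 22 − 45 + 25 = 2.

25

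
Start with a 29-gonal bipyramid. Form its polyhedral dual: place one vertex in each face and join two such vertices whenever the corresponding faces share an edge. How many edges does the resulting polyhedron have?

87

The base solid has V = 31, E = 87, F = 58.
The dual swaps V and F and preserves E: V′ = F = 58, E′ = E = 87, F′ = V = 31.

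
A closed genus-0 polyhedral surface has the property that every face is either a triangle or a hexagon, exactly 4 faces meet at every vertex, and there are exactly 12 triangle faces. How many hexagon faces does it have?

2

Let x be the number of hexagons; then F = 12 + x.
Edge–face incidences: 2E = 3·12 + 6·x = 36 + 6x.
Every vertex has degree 4, so 4V = 2E.
Euler: V − E + F = 2 ⇒ (2E)/4 − E + (12 + x) = 2.
Multiply by 8: 2·(2E) − 4·(2E) + 8·(12 + x) = 16, i.e. 96 + 8x − 2·(36 + 6x) = 16.
Collecting terms: −4x + 24 = 16, so −4x = −8, so x = 2.
Then 2E = 36 + 6·2 = 48, so E = 24, V = 2E/4 = 12, F = 12 + 2 = 14.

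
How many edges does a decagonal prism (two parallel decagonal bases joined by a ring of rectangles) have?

A prism on an n-gon has two n-gon bases and n rectangular sides: V = 2·10 = 20, E = 3·10 = 30, F = 10 + 2 = 12.
Check: V − E + F = 20 − 30 + 12 = 2.

30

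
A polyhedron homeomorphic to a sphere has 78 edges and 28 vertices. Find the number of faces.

52

Here V − E + F = 2.
F = 2 − V + E = 2 − 28 + 78 = 52.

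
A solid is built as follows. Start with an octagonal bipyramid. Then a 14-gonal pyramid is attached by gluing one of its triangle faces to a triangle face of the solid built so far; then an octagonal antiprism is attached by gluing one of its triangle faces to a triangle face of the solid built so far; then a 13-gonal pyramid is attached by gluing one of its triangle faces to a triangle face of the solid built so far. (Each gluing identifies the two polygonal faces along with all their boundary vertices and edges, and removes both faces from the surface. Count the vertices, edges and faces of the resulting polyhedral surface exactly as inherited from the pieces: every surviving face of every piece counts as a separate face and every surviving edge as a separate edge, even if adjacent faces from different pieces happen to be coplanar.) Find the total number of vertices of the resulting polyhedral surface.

46

An octagonal bipyramid: V=10, E=24, F=16.
Attach a 14-gonal pyramid (V=15, E=28, F=15) along a 3-gon: merge 3 vertices and 3 edges, delete both glued faces → V=22, E=49, F=29.
Attach an octagonal antiprism (V=16, E=32, F=18) along a 3-gon: merge 3 vertices and 3 edges, delete both glued faces → V=35, E=78, F=45.
Attach a 13-gonal pyramid (V=14, E=26, F=14) along a 3-gon: merge 3 vertices and 3 edges, delete both glued faces → V=46, E=101, F=57.
Check: V − E + F = 46 − 101 + 57 = 2.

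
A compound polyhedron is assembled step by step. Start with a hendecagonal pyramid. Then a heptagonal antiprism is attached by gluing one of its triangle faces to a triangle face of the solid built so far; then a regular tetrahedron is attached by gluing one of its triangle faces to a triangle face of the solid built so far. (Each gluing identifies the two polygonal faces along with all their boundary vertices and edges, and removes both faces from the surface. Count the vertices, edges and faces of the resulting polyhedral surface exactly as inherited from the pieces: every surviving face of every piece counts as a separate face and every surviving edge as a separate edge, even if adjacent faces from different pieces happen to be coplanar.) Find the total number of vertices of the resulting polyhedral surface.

A hendecagonal pyramid: V=12, E=22, F=12.
Attach a heptagonal antiprism (V=14, E=28, F=16) along a 3-gon: merge 3 vertices and 3 edges, delete both glued faces → V=23, E=47, F=26.
Attach a regular tetrahedron (V=4, E=6, F=4) along a 3-gon: merge 3 vertices and 3 edges, delete both glued faces → V=24, E=50, F=28.
Check: V − E + F = 24 − 50 + 28 = 2.

24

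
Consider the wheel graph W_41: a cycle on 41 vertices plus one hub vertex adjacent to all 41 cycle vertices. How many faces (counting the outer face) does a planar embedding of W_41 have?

42

W_41 has V = 41 + 1 = 42 vertices and E = 2·41 = 82 edges.
By Euler's formula F = 2 − V + E = 2 − 42 + 82 = 42.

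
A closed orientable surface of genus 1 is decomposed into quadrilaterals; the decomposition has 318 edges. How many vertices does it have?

159

χ = 2 − 2·1 = 0, and every face is a square so 4F = 2E.
F = 2E/4 = 159. Then V = 0 + E − F = 0 + 318 − 159 = 159.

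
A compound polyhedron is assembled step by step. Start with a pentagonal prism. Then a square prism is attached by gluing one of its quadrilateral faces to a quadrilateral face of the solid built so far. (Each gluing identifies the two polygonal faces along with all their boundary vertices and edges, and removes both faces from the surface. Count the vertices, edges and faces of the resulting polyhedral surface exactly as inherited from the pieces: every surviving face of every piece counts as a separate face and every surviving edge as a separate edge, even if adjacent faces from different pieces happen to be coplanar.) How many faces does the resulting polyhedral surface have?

A pentagonal prism: V=10, E=15, F=7.
Attach a square prism (V=8, E=12, F=6) along a 4-gon: merge 4 vertices and 4 edges, delete both glued faces → V=14, E=23, F=11.
Check: V − E + F = 14 − 23 + 11 = 2.

11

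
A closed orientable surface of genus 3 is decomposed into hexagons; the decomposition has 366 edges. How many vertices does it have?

χ = 2 − 2·3 = -4, and every face is a hexagon so 6F = 2E.
F = 2E/6 = 122. Then V = -4 + E − F = -4 + 366 − 122 = 240.

240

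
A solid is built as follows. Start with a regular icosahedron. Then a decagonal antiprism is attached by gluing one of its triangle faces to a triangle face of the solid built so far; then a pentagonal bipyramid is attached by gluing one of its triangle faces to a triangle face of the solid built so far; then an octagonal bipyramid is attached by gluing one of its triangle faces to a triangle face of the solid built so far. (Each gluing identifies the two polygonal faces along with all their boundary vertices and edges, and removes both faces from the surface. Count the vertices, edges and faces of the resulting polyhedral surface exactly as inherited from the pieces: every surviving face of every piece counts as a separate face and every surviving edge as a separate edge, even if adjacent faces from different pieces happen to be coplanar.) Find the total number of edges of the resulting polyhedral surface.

100

A regular icosahedron: V=12, E=30, F=20.
Attach a decagonal antiprism (V=20, E=40, F=22) along a 3-gon: merge 3 vertices and 3 edges, delete both glued faces → V=29, E=67, F=40.
Attach a pentagonal bipyramid (V=7, E=15, F=10) along a 3-gon: merge 3 vertices and 3 edges, delete both glued faces → V=33, E=79, F=48.
Attach an octagonal bipyramid (V=10, E=24, F=16) along a 3-gon: merge 3 vertices and 3 edges, delete both glued faces → V=40, E=100, F=62.
Check: V − E + F = 40 − 100 + 62 = 2.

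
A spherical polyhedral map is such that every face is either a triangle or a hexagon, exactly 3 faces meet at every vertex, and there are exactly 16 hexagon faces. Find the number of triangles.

4

Let x be the number of triangles; then F = 16 + x.
Edge–face incidences: 2E = 6·16 + 3·x = 96 + 3x.
Every vertex has degree 3, so 3V = 2E.
Euler: V − E + F = 2 ⇒ (2E)/3 − E + (16 + x) = 2.
Multiply by 6: 2·(2E) − 3·(2E) + 6·(16 + x) = 12, i.e. 96 + 6x − (96 + 3x) = 12.
Collecting terms: 3x = 12, so x = 4.
Then 2E = 96 + 3·4 = 108, so E = 54, V = 2E/3 = 36, F = 16 + 4 = 20.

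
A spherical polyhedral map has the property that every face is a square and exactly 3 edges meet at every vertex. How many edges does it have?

12

Each face has 4 edges and each edge borders two faces, so 2E = 4F.
Each vertex has degree 3, so 3V = 2E and hence V = 4F/3.
Euler: V − E + F = 2 ⇒ (4F/3) − (4F/2) + F = 2.
Multiply by 6: (8 − 12 + 6)F = 12, i.e. 2F = 12.
So F = 6, E = 4·6/2 = 12, V = 4·6/3 = 8.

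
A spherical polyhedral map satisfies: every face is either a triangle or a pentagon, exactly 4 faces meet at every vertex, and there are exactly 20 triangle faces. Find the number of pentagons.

12

Let x be the number of pentagons; then F = 20 + x.
Edge–face incidences: 2E = 3·20 + 5·x = 60 + 5x.
Every vertex has degree 4, so 4V = 2E.
Euler: V − E + F = 2 ⇒ (2E)/4 − E + (20 + x) = 2.
Multiply by 8: 2·(2E) − 4·(2E) + 8·(20 + x) = 16, i.e. 160 + 8x − 2·(60 + 5x) = 16.
Collecting terms: −2x + 40 = 16, so −2x = −24, so x = 12.
Then 2E = 60 + 5·12 = 120, so E = 60, V = 2E/4 = 30, F = 20 + 12 = 32.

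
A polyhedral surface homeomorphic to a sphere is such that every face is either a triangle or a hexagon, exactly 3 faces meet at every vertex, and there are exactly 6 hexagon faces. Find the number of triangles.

Let x be the number of triangles; then F = 6 + x.
Edge–face incidences: 2E = 6·6 + 3·x = 36 + 3x.
Every vertex has degree 3, so 3V = 2E.
Euler: V − E + F = 2 ⇒ (2E)/3 − E + (6 + x) = 2.
Multiply by 6: 2·(2E) − 3·(2E) + 6·(6 + x) = 12, i.e. 36 + 6x − (36 + 3x) = 12.
Collecting terms: 3x = 12, so x = 4.
Then 2E = 36 + 3·4 = 48, so E = 24, V = 2E/3 = 16, F = 6 + 4 = 10.

4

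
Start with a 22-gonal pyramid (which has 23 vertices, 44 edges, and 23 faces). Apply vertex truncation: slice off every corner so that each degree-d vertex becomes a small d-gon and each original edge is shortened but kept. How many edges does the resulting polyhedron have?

132

Truncation replaces each original edge-end by a new vertex, so V′ = 2E = 88.
Each original edge survives, and each old vertex of degree d contributes d new edges; summing degrees gives Σd = 2E, so E′ = E + 2E = 3E = 132.
Each original face survives and each original vertex becomes one new face: F′ = F + V = 46.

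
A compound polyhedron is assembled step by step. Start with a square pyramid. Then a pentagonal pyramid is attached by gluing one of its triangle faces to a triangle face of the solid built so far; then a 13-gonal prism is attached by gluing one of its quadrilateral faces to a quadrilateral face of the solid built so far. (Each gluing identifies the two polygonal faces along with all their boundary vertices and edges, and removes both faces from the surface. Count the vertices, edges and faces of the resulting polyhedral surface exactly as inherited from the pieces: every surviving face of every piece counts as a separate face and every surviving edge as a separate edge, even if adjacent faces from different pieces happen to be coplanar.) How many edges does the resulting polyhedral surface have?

A square pyramid: V=5, E=8, F=5.
Attach a pentagonal pyramid (V=6, E=10, F=6) along a 3-gon: merge 3 vertices and 3 edges, delete both glued faces → V=8, E=15, F=9.
Attach a 13-gonal prism (V=26, E=39, F=15) along a 4-gon: merge 4 vertices and 4 edges, delete both glued faces → V=30, E=50, F=22.
Check: V − E + F = 30 − 50 + 22 = 2.

50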